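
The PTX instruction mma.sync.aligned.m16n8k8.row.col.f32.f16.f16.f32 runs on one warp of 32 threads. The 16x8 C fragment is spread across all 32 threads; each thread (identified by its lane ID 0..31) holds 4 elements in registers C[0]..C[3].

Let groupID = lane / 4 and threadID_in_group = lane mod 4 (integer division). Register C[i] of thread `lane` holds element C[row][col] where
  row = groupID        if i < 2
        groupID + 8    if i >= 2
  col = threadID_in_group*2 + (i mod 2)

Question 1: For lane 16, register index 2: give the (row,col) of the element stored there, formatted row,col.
12,0

L=16→G=16>>2=4, T=16&3=0
[2]→row 4+8=12  col 0·2+0=0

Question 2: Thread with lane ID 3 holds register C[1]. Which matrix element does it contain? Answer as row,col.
lane 3=>3/4=0, 3 mod 4=3
i=1  r:0+0=>0  c:2·3+1=>7

0,7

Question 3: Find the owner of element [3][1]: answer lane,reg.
12,1

r=3⇒gr=3,Rb=0  c=1⇒th=0,odd=1
L=3*4+0=12  i=0*2+1=1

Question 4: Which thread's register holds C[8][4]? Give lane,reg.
2,2

r=8->g=0,rb=1  c=4->t=2,b0=0
L=0*4+2=2  i=1*2+0=2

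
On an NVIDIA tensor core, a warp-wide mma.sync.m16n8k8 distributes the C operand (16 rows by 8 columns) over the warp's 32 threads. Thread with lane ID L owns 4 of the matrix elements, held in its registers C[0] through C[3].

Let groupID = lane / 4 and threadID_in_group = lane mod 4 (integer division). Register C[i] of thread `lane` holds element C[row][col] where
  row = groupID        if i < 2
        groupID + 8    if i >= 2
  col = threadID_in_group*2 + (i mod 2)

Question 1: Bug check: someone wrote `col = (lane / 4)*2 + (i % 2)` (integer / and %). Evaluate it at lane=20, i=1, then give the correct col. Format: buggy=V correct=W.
`(lane / 4)*2 + (i % 2)`[20,1]->11
lane 20: g=5 (20/4), t=0 (20%4)
i=1: r=5+0=5, c=0*2+1=1
col: 11 vs 1

buggy=11 correct=1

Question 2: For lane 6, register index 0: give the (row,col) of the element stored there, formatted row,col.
lane 6⇒6/4=1, 6 mod 4=2
i=0  r:1+0⇒1  c:2·2+0⇒4

1,4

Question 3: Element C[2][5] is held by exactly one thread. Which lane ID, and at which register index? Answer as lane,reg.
10,1

r:2=>grp=2,rB=0  c:5=>tig=2,lo=1
L=2*4+2=10  i=0*2+1=1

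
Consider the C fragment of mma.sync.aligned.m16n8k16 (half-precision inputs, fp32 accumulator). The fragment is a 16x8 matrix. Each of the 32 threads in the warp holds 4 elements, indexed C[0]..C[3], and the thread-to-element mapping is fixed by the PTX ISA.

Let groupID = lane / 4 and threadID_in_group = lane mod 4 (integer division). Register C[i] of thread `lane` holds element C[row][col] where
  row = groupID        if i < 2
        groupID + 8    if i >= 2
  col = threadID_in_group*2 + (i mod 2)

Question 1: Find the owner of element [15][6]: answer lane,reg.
31,2

r=15→G=7,rhi=1  c=6→T=3,p=0
L=7*4+3=31  i=1*2+0=2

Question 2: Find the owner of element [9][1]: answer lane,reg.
4,3

r=9⇒gr=1,Rb=1  c=1⇒th=0,odd=1
L=1*4+0=4  i=1*2+1=3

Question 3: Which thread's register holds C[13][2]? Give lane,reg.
21,2

r=13⇒gr=5,Rb=1  c=2⇒th=1,odd=0
L=5*4+1=21  i=1*2+0=2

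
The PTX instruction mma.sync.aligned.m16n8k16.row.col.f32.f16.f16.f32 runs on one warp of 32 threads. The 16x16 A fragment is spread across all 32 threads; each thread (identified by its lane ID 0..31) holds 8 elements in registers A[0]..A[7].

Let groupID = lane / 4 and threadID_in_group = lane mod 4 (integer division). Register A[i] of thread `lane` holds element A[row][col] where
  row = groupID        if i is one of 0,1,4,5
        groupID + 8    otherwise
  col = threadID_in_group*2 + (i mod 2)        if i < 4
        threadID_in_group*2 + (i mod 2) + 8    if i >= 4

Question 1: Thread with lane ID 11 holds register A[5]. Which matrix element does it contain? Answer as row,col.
2,15

L=11->g=11>>2=2, t=11&3=3
[5]->row 2+0=2  col 3·2+1+8=15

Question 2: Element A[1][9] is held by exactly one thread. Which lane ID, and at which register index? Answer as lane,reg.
4,5

r=1→G=1,rhi=0  c=9→chi=1,T=0,p=1
L=1*4+0=4  i=1*4+0*2+1=5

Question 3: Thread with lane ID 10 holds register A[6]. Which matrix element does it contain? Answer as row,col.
10,12

lane 10: gid=2 (10/4), tid=2 (10%4)
i=6: r=2+8=10, c=2*2+0+8=12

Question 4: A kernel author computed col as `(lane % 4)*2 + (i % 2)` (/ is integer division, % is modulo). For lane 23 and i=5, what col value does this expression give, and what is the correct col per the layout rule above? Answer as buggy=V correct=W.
`(lane % 4)*2 + (i % 2)`[23,5]->7
23: gid=5,tid=3
[5] (5+0,3*2+1+8) = (5,15)
col: 7 vs 15

buggy=7 correct=15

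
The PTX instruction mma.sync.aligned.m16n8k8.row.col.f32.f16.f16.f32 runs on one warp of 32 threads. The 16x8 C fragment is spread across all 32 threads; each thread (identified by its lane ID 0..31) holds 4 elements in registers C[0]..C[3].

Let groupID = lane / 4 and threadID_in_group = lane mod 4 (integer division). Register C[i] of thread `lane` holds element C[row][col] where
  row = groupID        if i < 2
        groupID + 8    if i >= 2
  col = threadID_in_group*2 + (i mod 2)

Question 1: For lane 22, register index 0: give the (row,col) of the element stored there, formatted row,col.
5,4

lane 22=>22/4=5, 22 mod 4=2
i=0  r:5+0=>5  c:2·2+0=>4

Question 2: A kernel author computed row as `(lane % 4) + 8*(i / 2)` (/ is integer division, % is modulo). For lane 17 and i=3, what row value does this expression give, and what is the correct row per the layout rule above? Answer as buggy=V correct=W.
`(lane % 4) + 8*(i / 2)`[17,3]→9
lane 17: G=4 (17/4), T=1 (17%4)
i=3: r=4+8=12, c=1*2+1=3
row: 9 vs 12

buggy=9 correct=12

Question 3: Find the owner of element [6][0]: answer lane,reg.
24,0

r=6→G=6,rhi=0  c=0→T=0,p=0
L=6*4+0=24  i=0*2+0=0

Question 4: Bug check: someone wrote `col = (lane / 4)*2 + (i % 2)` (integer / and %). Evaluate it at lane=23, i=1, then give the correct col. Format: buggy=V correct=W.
`(lane / 4)*2 + (i % 2)`[23,1]=>11
lane 23=>23/4=5, 23 mod 4=3
i=1  r:5+0=>5  c:2·3+1=>7
col: 11 vs 7

buggy=11 correct=7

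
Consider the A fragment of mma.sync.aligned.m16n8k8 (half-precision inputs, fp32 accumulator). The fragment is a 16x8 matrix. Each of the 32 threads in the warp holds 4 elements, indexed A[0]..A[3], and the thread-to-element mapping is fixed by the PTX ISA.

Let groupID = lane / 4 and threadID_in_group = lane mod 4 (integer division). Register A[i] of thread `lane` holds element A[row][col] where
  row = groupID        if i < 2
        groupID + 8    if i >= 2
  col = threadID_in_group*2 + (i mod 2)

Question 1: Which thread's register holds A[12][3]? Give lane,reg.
r=12⇒gr=4,Rb=1  c=3⇒th=1,odd=1
L=4*4+1=17  i=1*2+1=3

17,3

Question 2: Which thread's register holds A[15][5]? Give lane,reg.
30,3

r: 15->gid=7,r8=1  c: 5->tid=2,i&1=1
L=7*4+2=30  i=1*2+1=3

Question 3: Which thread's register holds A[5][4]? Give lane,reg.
r:5=>grp=5,rB=0  c:4=>tig=2,lo=0
L=5*4+2=22  i=0*2+0=0

22,0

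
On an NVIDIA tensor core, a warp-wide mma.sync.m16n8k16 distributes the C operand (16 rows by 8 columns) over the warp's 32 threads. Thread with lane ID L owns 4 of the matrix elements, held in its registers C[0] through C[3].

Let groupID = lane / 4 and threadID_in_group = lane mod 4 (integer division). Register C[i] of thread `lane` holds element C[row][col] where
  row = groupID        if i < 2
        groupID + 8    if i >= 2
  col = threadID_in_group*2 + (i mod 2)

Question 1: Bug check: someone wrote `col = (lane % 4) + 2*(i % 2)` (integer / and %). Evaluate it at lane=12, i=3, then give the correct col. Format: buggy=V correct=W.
buggy=2 correct=1

`(lane % 4) + 2*(i % 2)`[12,3]->2
12: gid=3,tid=0
[3] (3+8,0*2+1) = (11,1)
col: 2 vs 1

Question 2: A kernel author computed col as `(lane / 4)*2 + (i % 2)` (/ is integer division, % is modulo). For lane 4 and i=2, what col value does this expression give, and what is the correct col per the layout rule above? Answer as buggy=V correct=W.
buggy=2 correct=0

`(lane / 4)*2 + (i % 2)`[4,2]->2
4: g=1,t=0
[2] (1+8,0*2+0) = (9,0)
col: 2 vs 0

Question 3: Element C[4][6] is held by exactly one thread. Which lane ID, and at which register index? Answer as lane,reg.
r:4=>grp=4,rB=0  c:6=>tig=3,lo=0
L=4*4+3=19  i=0*2+0=0

19,0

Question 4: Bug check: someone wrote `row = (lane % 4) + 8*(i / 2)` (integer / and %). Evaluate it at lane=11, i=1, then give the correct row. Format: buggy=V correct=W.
buggy=3 correct=2

`(lane % 4) + 8*(i / 2)`[11,1]=>3
lane 11: grp=2 (11/4), tig=3 (11%4)
i=1: r=2+0=2, c=3*2+1=7
row: 3 vs 2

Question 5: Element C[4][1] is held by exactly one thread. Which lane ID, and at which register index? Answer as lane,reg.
r=4⇒gr=4,Rb=0  c=1⇒th=0,odd=1
L=4*4+0=16  i=0*2+1=1

16,1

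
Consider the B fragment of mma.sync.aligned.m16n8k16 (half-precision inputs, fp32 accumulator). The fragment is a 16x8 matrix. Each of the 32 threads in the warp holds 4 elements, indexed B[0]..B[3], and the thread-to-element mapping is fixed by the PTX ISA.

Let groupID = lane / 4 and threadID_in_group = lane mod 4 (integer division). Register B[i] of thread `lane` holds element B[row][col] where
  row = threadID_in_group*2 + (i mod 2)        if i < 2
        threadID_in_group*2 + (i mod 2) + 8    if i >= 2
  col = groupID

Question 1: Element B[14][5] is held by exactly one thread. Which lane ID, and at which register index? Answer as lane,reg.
c=5→G=5  r=14→rhi=1,T=3,p=0
L=5*4+3=23  i=1*2+0=2

23,2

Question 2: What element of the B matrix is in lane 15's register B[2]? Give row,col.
14,3

lane 15→15/4=3, 15 mod 4=3
i=2  r:2·3+0+8→14  c:3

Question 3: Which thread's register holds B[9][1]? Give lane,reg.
4,3

c=1→G=1  r=9→rhi=1,T=0,p=1
L=1*4+0=4  i=1*2+1=3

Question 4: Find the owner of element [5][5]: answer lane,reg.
22,1

c:5=>grp=5  r:5=>rB=0,tig=2,lo=1
L=5*4+2=22  i=0*2+1=1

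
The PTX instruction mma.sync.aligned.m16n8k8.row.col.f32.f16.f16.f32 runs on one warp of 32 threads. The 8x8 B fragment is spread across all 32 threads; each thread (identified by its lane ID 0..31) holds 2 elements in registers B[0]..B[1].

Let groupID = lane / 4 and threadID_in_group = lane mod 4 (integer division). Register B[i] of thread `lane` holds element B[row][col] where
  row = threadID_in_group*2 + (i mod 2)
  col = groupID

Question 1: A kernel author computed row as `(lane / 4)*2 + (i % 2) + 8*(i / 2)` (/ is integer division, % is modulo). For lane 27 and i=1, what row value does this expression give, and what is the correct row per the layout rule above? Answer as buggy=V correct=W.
`(lane / 4)*2 + (i % 2) + 8*(i / 2)`[27,1]→13
lane 27: G=6 (27/4), T=3 (27%4)
i=1: r=3*2+1=7, c=G=6
row: 13 vs 7

buggy=13 correct=7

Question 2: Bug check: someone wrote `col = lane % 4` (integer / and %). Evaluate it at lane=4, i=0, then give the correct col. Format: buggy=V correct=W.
buggy=0 correct=1

`lane % 4`[4,0]->0
lane 4: g=1 (4/4), t=0 (4%4)
i=0: r=0*2+0=0, c=g=1
col: 0 vs 1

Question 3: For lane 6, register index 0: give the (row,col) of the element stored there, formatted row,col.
4,1

lane 6->6/4=1, 6 mod 4=2
i=0  r:2·2+0->4  c:1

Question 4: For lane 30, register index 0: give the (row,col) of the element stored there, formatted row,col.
4,7

lane 30: G=7 (30/4), T=2 (30%4)
i=0: r=2*2+0=4, c=G=7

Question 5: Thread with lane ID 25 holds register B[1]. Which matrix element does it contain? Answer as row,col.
3,6

L=25⇒gr=25>>2=6, th=25&3=1
[1]⇒row 1·2+1=3  col gr=6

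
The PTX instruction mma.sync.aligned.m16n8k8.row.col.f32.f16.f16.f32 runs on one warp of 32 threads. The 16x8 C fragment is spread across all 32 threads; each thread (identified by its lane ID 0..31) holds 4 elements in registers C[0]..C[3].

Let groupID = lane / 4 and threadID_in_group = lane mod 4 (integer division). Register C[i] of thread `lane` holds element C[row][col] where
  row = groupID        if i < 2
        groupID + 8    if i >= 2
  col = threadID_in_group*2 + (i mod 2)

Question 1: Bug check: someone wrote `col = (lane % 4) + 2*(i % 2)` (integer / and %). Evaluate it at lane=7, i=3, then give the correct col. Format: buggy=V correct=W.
buggy=5 correct=7

`(lane % 4) + 2*(i % 2)`[7,3]->5
7: gid=1,tid=3
[3] (1+8,3*2+1) = (9,7)
col: 5 vs 7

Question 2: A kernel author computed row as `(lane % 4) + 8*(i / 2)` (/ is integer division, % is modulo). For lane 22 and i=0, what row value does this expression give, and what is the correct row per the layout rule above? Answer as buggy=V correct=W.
buggy=2 correct=5

`(lane % 4) + 8*(i / 2)`[22,0]->2
22: g=5,t=2
[0] (5+0,2*2+0) = (5,4)
row: 2 vs 5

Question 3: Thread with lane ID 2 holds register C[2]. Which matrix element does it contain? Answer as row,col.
8,4

2: gid=0,tid=2
[2] (0+8,2*2+0) = (8,4)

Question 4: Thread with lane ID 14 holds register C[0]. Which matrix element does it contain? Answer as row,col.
3,4

L=14->g=14>>2=3, t=14&3=2
[0]->row 3+0=3  col 2·2+0=4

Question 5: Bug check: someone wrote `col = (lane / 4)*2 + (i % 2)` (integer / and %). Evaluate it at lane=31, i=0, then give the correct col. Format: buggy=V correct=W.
buggy=14 correct=6

`(lane / 4)*2 + (i % 2)`[31,0]->14
lane 31->31/4=7, 31 mod 4=3
i=0  r:7+0->7  c:2·3+0->6
col: 14 vs 6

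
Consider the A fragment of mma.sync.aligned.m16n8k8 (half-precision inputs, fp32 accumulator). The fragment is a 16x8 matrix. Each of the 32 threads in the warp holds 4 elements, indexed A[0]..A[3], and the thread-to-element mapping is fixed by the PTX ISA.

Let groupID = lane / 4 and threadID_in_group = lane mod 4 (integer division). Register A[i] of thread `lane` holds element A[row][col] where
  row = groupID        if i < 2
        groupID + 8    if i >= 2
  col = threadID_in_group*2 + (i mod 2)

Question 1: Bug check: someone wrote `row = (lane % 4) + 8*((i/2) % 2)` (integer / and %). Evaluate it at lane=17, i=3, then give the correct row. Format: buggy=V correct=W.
`(lane % 4) + 8*((i/2) % 2)`[17,3]=>9
lane 17=>17/4=4, 17 mod 4=1
i=3  r:4+8=>12  c:2·1+1=>3
row: 9 vs 12

buggy=9 correct=12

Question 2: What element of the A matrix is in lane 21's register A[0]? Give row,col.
L=21=>grp=21>>2=5, tig=21&3=1
[0]=>row 5+0=5  col 1·2+0=2

5,2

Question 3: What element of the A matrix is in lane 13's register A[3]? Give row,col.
11,3

lane 13: grp=3 (13/4), tig=1 (13%4)
i=3: r=3+8=11, c=1*2+1=3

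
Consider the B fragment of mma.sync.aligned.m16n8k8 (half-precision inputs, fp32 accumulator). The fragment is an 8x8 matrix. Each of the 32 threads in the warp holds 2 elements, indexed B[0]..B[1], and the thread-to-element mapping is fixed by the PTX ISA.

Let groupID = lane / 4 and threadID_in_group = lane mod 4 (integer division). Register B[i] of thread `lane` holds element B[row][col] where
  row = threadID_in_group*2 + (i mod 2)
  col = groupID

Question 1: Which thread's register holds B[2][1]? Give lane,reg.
c=1⇒gr=1  r=2⇒th=1,odd=0
L=1*4+1=5  i=0=0

5,0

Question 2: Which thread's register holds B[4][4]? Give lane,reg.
c=4->g=4  r=4->t=2,b0=0
L=4*4+2=18  i=0=0

18,0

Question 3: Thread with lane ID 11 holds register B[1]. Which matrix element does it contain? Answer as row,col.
7,2

lane 11: gid=2 (11/4), tid=3 (11%4)
i=1: r=3*2+1=7, c=gid=2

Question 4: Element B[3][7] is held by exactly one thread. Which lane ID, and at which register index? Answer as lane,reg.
c: 7->gid=7  r: 3->tid=1,i&1=1
L=7*4+1=29  i=1=1

29,1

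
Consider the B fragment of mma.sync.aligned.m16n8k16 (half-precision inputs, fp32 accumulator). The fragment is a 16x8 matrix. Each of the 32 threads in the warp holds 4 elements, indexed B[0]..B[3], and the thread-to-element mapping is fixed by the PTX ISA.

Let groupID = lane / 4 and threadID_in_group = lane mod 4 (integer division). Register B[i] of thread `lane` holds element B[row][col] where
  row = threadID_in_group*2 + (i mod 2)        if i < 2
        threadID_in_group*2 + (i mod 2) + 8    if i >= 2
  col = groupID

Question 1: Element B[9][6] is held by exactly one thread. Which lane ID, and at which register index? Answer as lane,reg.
24,3

c=6→G=6  r=9→rhi=1,T=0,p=1
L=6*4+0=24  i=1*2+1=3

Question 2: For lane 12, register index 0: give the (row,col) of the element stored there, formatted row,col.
L=12=>grp=12>>2=3, tig=12&3=0
[0]=>row 0·2+0+0=0  col grp=3

0,3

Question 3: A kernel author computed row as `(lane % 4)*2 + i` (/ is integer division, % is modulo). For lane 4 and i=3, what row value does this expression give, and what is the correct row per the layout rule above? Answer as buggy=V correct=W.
`(lane % 4)*2 + i`[4,3]->3
lane 4: g=1 (4/4), t=0 (4%4)
i=3: r=0*2+1+8=9, c=g=1
row: 3 vs 9

buggy=3 correct=9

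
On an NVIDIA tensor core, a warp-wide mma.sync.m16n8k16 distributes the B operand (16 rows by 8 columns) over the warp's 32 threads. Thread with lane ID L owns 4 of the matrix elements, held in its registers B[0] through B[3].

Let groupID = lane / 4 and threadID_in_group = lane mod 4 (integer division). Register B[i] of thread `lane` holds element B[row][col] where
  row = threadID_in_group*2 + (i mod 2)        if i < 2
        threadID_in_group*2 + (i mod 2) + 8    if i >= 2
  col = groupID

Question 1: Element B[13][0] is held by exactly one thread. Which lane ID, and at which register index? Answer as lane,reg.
c:0=>grp=0  r:13=>rB=1,tig=2,lo=1
L=0*4+2=2  i=1*2+1=3

2,3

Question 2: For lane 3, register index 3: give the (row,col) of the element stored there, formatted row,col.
15,0

3: gr=0,th=3
[3] (3*2+1+8,0) = (15,0)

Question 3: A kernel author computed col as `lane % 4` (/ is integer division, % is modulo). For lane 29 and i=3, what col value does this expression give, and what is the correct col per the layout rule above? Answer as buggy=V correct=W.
buggy=1 correct=7

`lane % 4`[29,3]->1
lane 29: g=7 (29/4), t=1 (29%4)
i=3: r=1*2+1+8=11, c=g=7
col: 1 vs 7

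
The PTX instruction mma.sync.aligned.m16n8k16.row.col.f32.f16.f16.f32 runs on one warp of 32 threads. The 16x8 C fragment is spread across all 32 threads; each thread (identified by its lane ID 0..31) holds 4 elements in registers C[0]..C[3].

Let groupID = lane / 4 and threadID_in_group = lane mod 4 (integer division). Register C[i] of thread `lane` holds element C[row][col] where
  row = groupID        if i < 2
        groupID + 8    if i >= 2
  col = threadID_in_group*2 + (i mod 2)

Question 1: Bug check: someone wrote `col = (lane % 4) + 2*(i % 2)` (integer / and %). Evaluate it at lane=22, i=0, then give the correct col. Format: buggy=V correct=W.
`(lane % 4) + 2*(i % 2)`[22,0]⇒2
L=22⇒gr=22>>2=5, th=22&3=2
[0]⇒row 5+0=5  col 2·2+0=4
col: 2 vs 4

buggy=2 correct=4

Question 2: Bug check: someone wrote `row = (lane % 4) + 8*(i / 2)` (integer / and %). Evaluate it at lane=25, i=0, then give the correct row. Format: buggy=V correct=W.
`(lane % 4) + 8*(i / 2)`[25,0]⇒1
L=25⇒gr=25>>2=6, th=25&3=1
[0]⇒row 6+0=6  col 1·2+0=2
row: 1 vs 6

buggy=1 correct=6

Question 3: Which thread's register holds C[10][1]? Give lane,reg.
8,3

r: 10->gid=2,r8=1  c: 1->tid=0,i&1=1
L=2*4+0=8  i=1*2+1=3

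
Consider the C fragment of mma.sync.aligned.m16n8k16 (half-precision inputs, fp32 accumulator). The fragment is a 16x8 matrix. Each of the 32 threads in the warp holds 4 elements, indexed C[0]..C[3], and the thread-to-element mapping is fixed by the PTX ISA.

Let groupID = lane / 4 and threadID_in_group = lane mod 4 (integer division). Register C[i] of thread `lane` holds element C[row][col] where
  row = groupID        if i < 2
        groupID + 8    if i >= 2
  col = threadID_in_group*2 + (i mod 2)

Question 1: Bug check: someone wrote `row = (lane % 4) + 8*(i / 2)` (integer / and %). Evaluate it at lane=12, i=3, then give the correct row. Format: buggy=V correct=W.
`(lane % 4) + 8*(i / 2)`[12,3]→8
12: G=3,T=0
[3] (3+8,0*2+1) = (11,1)
row: 8 vs 11

buggy=8 correct=11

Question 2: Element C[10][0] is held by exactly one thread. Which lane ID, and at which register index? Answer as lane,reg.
8,2

r:10=>grp=2,rB=1  c:0=>tig=0,lo=0
L=2*4+0=8  i=1*2+0=2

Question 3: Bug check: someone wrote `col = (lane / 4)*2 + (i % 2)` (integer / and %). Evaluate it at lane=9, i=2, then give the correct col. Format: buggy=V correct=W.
buggy=4 correct=2

`(lane / 4)*2 + (i % 2)`[9,2]⇒4
L=9⇒gr=9>>2=2, th=9&3=1
[2]⇒row 2+8=10  col 1·2+0=2
col: 4 vs 2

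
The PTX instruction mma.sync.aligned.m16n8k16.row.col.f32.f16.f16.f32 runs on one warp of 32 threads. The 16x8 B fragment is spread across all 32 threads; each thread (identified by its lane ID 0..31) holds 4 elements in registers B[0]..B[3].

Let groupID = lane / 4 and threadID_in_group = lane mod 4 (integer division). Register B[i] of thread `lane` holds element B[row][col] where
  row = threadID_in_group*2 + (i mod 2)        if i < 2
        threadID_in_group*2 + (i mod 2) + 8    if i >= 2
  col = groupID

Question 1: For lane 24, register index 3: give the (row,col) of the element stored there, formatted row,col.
lane 24⇒24/4=6, 24 mod 4=0
i=3  r:2·0+1+8⇒9  c:6

9,6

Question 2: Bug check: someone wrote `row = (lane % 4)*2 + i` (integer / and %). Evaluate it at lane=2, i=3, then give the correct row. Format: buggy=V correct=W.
`(lane % 4)*2 + i`[2,3]⇒7
L=2⇒gr=2>>2=0, th=2&3=2
[3]⇒row 2·2+1+8=13  col gr=0
row: 7 vs 13

buggy=7 correct=13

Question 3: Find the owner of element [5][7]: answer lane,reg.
c=7->g=7  r=5->rb=0,t=2,b0=1
L=7*4+2=30  i=0*2+1=1

30,1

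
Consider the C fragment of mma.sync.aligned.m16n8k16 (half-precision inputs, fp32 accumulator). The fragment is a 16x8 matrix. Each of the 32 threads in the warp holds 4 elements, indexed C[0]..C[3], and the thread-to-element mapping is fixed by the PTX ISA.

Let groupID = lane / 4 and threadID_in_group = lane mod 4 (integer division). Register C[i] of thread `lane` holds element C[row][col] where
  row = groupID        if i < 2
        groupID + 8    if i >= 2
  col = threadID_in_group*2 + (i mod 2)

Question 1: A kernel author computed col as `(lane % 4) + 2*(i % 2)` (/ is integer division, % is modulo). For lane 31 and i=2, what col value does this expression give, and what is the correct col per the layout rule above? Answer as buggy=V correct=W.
`(lane % 4) + 2*(i % 2)`[31,2]->3
lane 31->31/4=7, 31 mod 4=3
i=2  r:7+8->15  c:2·3+0->6
col: 3 vs 6

buggy=3 correct=6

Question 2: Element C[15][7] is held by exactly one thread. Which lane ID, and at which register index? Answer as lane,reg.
r: 15->gid=7,r8=1  c: 7->tid=3,i&1=1
L=7*4+3=31  i=1*2+1=3

31,3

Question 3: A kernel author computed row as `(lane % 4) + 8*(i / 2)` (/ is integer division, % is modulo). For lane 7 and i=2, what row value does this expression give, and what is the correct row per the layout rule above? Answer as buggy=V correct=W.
`(lane % 4) + 8*(i / 2)`[7,2]->11
lane 7: gid=1 (7/4), tid=3 (7%4)
i=2: r=1+8=9, c=3*2+0=6
row: 11 vs 9

buggy=11 correct=9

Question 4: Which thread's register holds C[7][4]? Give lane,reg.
r:7=>grp=7,rB=0  c:4=>tig=2,lo=0
L=7*4+2=30  i=0*2+0=0

30,0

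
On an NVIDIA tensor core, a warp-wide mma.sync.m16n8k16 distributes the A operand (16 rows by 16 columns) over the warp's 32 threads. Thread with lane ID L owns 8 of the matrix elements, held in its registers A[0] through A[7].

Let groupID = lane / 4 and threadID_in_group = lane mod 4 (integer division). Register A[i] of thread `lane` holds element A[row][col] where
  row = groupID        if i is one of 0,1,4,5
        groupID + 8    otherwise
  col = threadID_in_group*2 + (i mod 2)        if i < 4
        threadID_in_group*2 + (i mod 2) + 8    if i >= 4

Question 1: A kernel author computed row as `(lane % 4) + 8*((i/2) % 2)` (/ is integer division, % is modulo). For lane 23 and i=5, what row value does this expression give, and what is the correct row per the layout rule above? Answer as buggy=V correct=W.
`(lane % 4) + 8*((i/2) % 2)`[23,5]->3
L=23->g=23>>2=5, t=23&3=3
[5]->row 5+0=5  col 3·2+1+8=15
row: 3 vs 5

buggy=3 correct=5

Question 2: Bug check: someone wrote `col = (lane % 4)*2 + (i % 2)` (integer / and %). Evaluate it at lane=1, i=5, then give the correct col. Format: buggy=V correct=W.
buggy=3 correct=11

`(lane % 4)*2 + (i % 2)`[1,5]=>3
lane 1: grp=0 (1/4), tig=1 (1%4)
i=5: r=0+0=0, c=1*2+1+8=11
col: 3 vs 11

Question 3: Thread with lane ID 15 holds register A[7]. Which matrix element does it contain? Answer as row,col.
lane 15: g=3 (15/4), t=3 (15%4)
i=7: r=3+8=11, c=3*2+1+8=15

11,15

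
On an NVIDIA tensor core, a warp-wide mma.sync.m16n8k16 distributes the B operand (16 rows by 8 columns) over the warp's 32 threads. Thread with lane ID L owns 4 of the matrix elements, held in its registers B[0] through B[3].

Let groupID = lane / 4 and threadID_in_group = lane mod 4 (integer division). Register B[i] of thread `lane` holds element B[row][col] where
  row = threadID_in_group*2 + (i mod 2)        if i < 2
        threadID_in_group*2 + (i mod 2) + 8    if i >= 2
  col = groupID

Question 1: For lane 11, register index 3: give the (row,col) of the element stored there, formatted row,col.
lane 11⇒11/4=2, 11 mod 4=3
i=3  r:2·3+1+8⇒15  c:2

15,2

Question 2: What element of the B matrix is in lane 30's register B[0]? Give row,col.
30: gid=7,tid=2
[0] (2*2+0+0,7) = (4,7)

4,7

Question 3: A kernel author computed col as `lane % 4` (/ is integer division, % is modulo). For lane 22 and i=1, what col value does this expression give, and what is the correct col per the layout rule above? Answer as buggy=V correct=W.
buggy=2 correct=5

`lane % 4`[22,1]->2
lane 22: g=5 (22/4), t=2 (22%4)
i=1: r=2*2+1+0=5, c=g=5
col: 2 vs 5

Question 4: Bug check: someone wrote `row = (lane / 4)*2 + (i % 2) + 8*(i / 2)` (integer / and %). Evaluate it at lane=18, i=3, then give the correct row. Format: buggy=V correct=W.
`(lane / 4)*2 + (i % 2) + 8*(i / 2)`[18,3]⇒17
18: gr=4,th=2
[3] (2*2+1+8,4) = (13,4)
row: 17 vs 13

buggy=17 correct=13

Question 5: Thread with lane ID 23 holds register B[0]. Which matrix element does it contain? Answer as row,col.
6,5

lane 23=>23/4=5, 23 mod 4=3
i=0  r:2·3+0+0=>6  c:5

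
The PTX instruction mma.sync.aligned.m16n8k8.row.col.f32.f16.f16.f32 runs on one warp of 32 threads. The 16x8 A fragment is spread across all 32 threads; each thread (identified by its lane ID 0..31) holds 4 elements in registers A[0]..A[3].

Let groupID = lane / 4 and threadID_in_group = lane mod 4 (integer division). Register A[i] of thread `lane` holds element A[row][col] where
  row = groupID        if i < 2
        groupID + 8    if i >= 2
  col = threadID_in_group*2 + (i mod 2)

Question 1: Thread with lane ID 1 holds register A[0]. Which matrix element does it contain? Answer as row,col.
0,2

lane 1->1/4=0, 1 mod 4=1
i=0  r:0+0->0  c:2·1+0->2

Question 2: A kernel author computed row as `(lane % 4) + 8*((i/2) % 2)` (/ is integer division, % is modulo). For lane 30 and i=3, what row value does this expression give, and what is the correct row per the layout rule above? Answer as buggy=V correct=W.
buggy=10 correct=15

`(lane % 4) + 8*((i/2) % 2)`[30,3]=>10
30: grp=7,tig=2
[3] (7+8,2*2+1) = (15,5)
row: 10 vs 15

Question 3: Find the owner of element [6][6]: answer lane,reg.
r:6=>grp=6,rB=0  c:6=>tig=3,lo=0
L=6*4+3=27  i=0*2+0=0

27,0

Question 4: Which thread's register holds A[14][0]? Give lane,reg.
24,2

r=14->g=6,rb=1  c=0->t=0,b0=0
L=6*4+0=24  i=1*2+0=2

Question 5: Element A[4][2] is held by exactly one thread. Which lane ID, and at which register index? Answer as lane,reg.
17,0

r=4->g=4,rb=0  c=2->t=1,b0=0
L=4*4+1=17  i=0*2+0=0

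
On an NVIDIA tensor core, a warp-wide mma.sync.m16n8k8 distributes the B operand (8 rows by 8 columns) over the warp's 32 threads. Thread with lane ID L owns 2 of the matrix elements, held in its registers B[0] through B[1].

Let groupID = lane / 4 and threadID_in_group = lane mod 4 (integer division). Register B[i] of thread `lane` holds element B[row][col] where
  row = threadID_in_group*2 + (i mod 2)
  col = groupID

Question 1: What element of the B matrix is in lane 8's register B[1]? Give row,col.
lane 8->8/4=2, 8 mod 4=0
i=1  r:2·0+1->1  c:2

1,2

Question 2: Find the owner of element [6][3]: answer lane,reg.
15,0

c=3→G=3  r=6→T=3,p=0
L=3*4+3=15  i=0=0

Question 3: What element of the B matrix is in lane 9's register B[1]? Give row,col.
9: g=2,t=1
[1] (1*2+1,2) = (3,2)

3,2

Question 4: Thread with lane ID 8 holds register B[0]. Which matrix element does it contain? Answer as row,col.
lane 8=>8/4=2, 8 mod 4=0
i=0  r:2·0+0=>0  c:2

0,2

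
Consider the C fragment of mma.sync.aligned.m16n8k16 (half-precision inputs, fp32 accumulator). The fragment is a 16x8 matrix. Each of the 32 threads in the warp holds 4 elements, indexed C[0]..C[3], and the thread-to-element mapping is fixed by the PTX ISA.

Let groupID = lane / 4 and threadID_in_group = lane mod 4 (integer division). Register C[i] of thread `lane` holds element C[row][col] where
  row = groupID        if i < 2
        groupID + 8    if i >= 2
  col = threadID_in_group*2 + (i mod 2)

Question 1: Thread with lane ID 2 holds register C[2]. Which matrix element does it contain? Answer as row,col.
8,4

L=2->gid=2>>2=0, tid=2&3=2
[2]->row 0+8=8  col 2·2+0=4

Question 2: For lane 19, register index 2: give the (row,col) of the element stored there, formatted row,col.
19: g=4,t=3
[2] (4+8,3*2+0) = (12,6)

12,6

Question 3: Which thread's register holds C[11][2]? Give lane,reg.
13,2

r: 11->gid=3,r8=1  c: 2->tid=1,i&1=0
L=3*4+1=13  i=1*2+0=2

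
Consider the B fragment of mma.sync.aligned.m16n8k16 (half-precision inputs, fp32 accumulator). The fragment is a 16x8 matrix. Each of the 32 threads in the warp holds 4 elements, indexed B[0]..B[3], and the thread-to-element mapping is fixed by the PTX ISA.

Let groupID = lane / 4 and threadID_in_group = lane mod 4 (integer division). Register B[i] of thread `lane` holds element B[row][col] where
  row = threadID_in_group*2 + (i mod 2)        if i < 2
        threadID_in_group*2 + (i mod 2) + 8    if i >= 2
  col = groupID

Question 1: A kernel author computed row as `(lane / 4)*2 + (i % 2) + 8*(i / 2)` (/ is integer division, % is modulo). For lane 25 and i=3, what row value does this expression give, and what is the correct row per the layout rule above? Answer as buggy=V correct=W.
`(lane / 4)*2 + (i % 2) + 8*(i / 2)`[25,3]->21
L=25->gid=25>>2=6, tid=25&3=1
[3]->row 1·2+1+8=11  col gid=6
row: 21 vs 11

buggy=21 correct=11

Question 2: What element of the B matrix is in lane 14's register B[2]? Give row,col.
12,3

L=14->g=14>>2=3, t=14&3=2
[2]->row 2·2+0+8=12  col g=3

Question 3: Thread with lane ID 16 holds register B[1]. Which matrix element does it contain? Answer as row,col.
L=16→G=16>>2=4, T=16&3=0
[1]→row 0·2+1+0=1  col G=4

1,4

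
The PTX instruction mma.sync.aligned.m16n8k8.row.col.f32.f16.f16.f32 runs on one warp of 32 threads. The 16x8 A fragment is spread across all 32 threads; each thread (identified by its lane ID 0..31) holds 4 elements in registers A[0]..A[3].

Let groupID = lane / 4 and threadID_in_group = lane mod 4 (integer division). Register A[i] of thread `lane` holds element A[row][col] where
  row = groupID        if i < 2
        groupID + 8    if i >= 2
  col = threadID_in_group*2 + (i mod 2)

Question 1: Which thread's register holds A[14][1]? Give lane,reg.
24,3

r: 14->gid=6,r8=1  c: 1->tid=0,i&1=1
L=6*4+0=24  i=1*2+1=3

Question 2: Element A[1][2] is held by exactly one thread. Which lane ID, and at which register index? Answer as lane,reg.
r: 1->gid=1,r8=0  c: 2->tid=1,i&1=0
L=1*4+1=5  i=0*2+0=0

5,0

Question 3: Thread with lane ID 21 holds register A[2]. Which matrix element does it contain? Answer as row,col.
lane 21: G=5 (21/4), T=1 (21%4)
i=2: r=5+8=13, c=1*2+0=2

13,2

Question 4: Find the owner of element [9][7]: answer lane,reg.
r=9→G=1,rhi=1  c=7→T=3,p=1
L=1*4+3=7  i=1*2+1=3

7,3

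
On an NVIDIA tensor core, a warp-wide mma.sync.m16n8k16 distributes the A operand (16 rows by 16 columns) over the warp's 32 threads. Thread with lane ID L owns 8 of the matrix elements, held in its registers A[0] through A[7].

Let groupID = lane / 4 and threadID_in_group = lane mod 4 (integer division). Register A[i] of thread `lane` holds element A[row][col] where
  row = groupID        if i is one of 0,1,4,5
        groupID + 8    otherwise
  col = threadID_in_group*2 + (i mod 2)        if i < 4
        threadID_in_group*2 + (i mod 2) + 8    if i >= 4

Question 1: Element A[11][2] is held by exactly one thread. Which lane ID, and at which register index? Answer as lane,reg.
13,2

r=11->g=3,rb=1  c=2->cb=0,t=1,b0=0
L=3*4+1=13  i=0*4+1*2+0=2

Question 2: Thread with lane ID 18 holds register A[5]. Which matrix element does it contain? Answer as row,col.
4,13

L=18⇒gr=18>>2=4, th=18&3=2
[5]⇒row 4+0=4  col 2·2+1+8=13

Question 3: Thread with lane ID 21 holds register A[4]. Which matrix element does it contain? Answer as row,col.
lane 21->21/4=5, 21 mod 4=1
i=4  r:5+0->5  c:2·1+0+8->10

5,10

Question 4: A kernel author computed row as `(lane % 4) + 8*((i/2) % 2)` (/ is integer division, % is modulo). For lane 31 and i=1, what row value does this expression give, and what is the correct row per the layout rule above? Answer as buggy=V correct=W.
`(lane % 4) + 8*((i/2) % 2)`[31,1]⇒3
L=31⇒gr=31>>2=7, th=31&3=3
[1]⇒row 7+0=7  col 3·2+1+0=7
row: 3 vs 7

buggy=3 correct=7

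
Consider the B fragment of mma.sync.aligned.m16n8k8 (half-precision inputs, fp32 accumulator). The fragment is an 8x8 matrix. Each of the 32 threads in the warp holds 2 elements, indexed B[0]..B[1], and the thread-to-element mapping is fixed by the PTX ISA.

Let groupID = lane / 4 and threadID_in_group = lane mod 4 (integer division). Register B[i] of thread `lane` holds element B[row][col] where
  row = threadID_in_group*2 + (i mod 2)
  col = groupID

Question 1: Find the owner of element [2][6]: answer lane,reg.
25,0

c=6⇒gr=6  r=2⇒th=1,odd=0
L=6*4+1=25  i=0=0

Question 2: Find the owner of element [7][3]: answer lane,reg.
c=3->g=3  r=7->t=3,b0=1
L=3*4+3=15  i=1=1

15,1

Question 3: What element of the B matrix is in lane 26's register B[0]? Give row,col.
L=26⇒gr=26>>2=6, th=26&3=2
[0]⇒row 2·2+0=4  col gr=6

4,6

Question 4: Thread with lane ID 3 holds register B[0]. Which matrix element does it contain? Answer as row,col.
L=3⇒gr=3>>2=0, th=3&3=3
[0]⇒row 3·2+0=6  col gr=0

6,0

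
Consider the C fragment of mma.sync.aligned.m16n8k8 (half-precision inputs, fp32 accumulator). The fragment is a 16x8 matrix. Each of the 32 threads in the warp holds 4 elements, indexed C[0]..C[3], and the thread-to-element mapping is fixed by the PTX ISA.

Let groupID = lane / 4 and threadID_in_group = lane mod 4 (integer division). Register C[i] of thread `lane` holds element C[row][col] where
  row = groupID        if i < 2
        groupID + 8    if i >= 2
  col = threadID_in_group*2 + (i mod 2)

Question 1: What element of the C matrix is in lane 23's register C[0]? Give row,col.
5,6

23: gid=5,tid=3
[0] (5+0,3*2+0) = (5,6)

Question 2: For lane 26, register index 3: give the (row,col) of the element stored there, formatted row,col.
26: G=6,T=2
[3] (6+8,2*2+1) = (14,5)

14,5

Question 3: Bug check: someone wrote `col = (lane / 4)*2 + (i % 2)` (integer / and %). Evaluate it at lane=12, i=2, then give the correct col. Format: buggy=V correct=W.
buggy=6 correct=0

`(lane / 4)*2 + (i % 2)`[12,2]=>6
lane 12: grp=3 (12/4), tig=0 (12%4)
i=2: r=3+8=11, c=0*2+0=0
col: 6 vs 0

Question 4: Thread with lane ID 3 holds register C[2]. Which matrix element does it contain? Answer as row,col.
lane 3: grp=0 (3/4), tig=3 (3%4)
i=2: r=0+8=8, c=3*2+0=6

8,6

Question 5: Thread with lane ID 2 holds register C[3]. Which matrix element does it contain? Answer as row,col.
L=2->gid=2>>2=0, tid=2&3=2
[3]->row 0+8=8  col 2·2+1=5

8,5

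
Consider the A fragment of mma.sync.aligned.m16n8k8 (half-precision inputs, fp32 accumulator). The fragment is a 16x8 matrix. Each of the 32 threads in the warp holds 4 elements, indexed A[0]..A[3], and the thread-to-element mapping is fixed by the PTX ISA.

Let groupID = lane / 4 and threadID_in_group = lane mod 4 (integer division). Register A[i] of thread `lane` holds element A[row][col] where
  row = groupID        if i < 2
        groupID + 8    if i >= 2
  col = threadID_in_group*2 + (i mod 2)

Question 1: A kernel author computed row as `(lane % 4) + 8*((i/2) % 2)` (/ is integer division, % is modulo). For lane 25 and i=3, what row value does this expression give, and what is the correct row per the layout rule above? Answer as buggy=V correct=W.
buggy=9 correct=14

`(lane % 4) + 8*((i/2) % 2)`[25,3]→9
lane 25: G=6 (25/4), T=1 (25%4)
i=3: r=6+8=14, c=1*2+1=3
row: 9 vs 14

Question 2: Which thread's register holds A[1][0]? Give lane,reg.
4,0

r:1=>grp=1,rB=0  c:0=>tig=0,lo=0
L=1*4+0=4  i=0*2+0=0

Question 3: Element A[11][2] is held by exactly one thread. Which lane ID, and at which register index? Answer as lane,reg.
r:11=>grp=3,rB=1  c:2=>tig=1,lo=0
L=3*4+1=13  i=1*2+0=2

13,2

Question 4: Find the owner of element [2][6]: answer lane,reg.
11,0

r=2->g=2,rb=0  c=6->t=3,b0=0
L=2*4+3=11  i=0*2+0=0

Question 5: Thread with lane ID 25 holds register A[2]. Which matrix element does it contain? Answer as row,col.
14,2

lane 25: g=6 (25/4), t=1 (25%4)
i=2: r=6+8=14, c=1*2+0=2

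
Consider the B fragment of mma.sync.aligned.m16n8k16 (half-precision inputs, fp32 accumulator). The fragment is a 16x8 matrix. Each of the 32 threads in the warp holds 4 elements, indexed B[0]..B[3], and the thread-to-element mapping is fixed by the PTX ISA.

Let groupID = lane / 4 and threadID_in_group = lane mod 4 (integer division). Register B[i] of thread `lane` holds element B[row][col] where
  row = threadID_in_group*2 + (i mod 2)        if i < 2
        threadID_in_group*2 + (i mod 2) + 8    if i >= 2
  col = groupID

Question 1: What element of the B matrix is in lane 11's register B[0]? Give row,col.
6,2

lane 11=>11/4=2, 11 mod 4=3
i=0  r:2·3+0+0=>6  c:2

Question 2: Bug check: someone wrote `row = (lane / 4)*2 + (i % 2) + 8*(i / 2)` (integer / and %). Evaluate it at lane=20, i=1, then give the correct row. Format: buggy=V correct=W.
`(lane / 4)*2 + (i % 2) + 8*(i / 2)`[20,1]=>11
L=20=>grp=20>>2=5, tig=20&3=0
[1]=>row 0·2+1+0=1  col grp=5
row: 11 vs 1

buggy=11 correct=1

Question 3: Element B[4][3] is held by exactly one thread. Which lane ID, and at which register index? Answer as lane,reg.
14,0

c=3→G=3  r=4→rhi=0,T=2,p=0
L=3*4+2=14  i=0*2+0=0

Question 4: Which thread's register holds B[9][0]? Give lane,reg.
0,3

c=0->g=0  r=9->rb=1,t=0,b0=1
L=0*4+0=0  i=1*2+1=3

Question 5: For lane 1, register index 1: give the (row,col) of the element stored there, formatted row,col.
3,0

lane 1→1/4=0, 1 mod 4=1
i=1  r:2·1+1+0→3  c:0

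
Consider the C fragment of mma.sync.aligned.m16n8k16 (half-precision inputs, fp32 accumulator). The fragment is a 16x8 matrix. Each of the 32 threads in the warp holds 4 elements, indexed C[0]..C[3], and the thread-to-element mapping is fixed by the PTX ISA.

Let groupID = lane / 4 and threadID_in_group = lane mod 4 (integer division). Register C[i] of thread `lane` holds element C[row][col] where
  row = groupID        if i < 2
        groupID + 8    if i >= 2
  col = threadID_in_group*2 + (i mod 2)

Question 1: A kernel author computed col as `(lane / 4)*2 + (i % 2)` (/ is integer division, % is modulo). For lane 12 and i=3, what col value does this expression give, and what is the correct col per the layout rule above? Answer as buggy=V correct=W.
`(lane / 4)*2 + (i % 2)`[12,3]->7
lane 12->12/4=3, 12 mod 4=0
i=3  r:3+8->11  c:2·0+1->1
col: 7 vs 1

buggy=7 correct=1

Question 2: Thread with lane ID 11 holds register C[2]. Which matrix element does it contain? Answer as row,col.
10,6

lane 11⇒11/4=2, 11 mod 4=3
i=2  r:2+8⇒10  c:2·3+0⇒6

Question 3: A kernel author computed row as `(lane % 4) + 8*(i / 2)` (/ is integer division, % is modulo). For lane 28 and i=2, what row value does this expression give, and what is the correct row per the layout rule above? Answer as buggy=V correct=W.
buggy=8 correct=15

`(lane % 4) + 8*(i / 2)`[28,2]⇒8
L=28⇒gr=28>>2=7, th=28&3=0
[2]⇒row 7+8=15  col 0·2+0=0
row: 8 vs 15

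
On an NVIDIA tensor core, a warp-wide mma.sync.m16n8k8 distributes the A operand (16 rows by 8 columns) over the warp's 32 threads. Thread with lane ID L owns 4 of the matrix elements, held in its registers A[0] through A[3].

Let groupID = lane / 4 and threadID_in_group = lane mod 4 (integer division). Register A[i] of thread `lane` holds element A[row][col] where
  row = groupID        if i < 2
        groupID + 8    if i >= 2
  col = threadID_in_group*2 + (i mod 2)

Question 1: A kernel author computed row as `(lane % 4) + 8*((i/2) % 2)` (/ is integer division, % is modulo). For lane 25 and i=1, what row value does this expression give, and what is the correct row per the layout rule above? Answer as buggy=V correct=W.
buggy=1 correct=6

`(lane % 4) + 8*((i/2) % 2)`[25,1]->1
L=25->g=25>>2=6, t=25&3=1
[1]->row 6+0=6  col 1·2+1=3
row: 1 vs 6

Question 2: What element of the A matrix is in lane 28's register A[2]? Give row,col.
15,0

lane 28->28/4=7, 28 mod 4=0
i=2  r:7+8->15  c:2·0+0->0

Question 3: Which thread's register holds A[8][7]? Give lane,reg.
r=8→G=0,rhi=1  c=7→T=3,p=1
L=0*4+3=3  i=1*2+1=3

3,3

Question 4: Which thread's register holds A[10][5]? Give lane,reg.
10,3

r=10→G=2,rhi=1  c=5→T=2,p=1
L=2*4+2=10  i=1*2+1=3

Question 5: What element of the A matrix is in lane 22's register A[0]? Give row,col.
lane 22⇒22/4=5, 22 mod 4=2
i=0  r:5+0⇒5  c:2·2+0⇒4

5,4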